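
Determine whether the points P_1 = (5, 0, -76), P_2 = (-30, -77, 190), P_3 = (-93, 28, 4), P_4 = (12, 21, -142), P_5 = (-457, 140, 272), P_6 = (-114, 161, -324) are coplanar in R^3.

No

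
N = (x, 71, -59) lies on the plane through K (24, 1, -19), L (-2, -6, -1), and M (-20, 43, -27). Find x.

The plane through K, L, M has equation −700x − 1000y − 1400z = 8800.
Substituting N: (-700)x + (11600) = 8800, so x = 4.

4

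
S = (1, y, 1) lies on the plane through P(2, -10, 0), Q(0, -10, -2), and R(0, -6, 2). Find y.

-8

A normal to the plane is n = PQ × PR = (8, 8, -8).
S lies in the plane iff n · PS = 0.
This gives (8)y + (64) = 0, so y = -8.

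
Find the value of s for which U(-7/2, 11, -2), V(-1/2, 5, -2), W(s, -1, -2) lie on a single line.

5/2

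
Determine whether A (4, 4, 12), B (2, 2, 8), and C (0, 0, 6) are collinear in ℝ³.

AB = (-2, -2, -4), AC = (-4, -4, -6).
Comparing components 2 and 3: (-2)(-6) − (-4)(-4) = -4 ≠ 0, so AB and AC are not parallel and the points are not collinear.

No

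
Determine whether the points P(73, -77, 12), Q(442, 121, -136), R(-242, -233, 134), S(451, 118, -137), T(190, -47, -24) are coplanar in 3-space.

Yes

The plane through P, Q, R has normal n = PQ × PR = (1068, 1602, 4806) and equation n·X = 12282.
Checking the remaining points: n·S = 12282, n·T = 12282.
All equal 12282, so all 5 points lie in one plane.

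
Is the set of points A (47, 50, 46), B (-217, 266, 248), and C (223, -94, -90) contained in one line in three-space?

No

AB = (-264, 216, 202), AC = (176, -144, -136).
AB × AC = (-288, -352, 0).
The cross product is nonzero, so the points do not lie on one line.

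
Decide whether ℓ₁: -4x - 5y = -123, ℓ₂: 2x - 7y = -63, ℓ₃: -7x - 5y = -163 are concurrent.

No

Intersecting ℓ₁ and ℓ₂: solving the 2×2 system gives (x, y) = (273/19, 249/19).
Substitute into ℓ₃: (-7)(273/19) + (-5)(249/19) = -3156/19.
But ℓ₃ requires -163 ≠ -3156/19, so the three lines have no common point.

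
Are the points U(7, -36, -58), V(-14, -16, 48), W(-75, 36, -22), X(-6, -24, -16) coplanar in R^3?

A normal to the plane through U, V, W is n = UV × UW = (-6912, -7936, 128).
The plane has equation n·P = 229888. For X: n·X = 229888.
Equal, so X lies in the plane and all four are coplanar.

Yes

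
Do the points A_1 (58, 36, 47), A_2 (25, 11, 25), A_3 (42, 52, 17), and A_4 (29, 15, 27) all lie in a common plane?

With A_1 as base: A_1A_2 = (-33, -25, -22), A_1A_3 = (-16, 16, -30), A_1A_4 = (-29, -21, -20).
A_1A_3 × A_1A_4 = (-950, 550, 800).
A_1A_2 · (A_1A_3 × A_1A_4) = 0.
The scalar triple product vanishes, so the four points are coplanar.

Yes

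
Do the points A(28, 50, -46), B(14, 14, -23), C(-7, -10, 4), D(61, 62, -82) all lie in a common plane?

Yes

A normal to the plane through A, B, C is n = AB × AC = (-420, -105, -420).
The plane has equation n·P = 2310. For D: n·D = 2310.
Equal, so D lies in the plane and all four are coplanar.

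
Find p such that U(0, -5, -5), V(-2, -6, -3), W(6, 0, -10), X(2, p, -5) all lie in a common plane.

Normal to plane UVW: n = (-5, 2, -4); plane equation n·P = 10.
Requiring n·X = 10: (2)p + (10) = 10.
So p = 0.

0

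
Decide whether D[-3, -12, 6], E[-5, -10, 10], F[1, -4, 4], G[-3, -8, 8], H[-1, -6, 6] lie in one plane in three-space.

The plane through D, E, F has normal n = DE × DF = (-36, 12, -24) and equation n·P = -180.
Checking the remaining points: n·G = -180, n·H = -180.
All equal -180, so all 5 points lie in one plane.

Yes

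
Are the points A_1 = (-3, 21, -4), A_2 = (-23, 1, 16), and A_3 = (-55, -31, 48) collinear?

Yes

A_1A_2 = (-20, -20, 20), A_1A_3 = (-52, -52, 52).
A_1A_2 × A_1A_3 = (0, 0, 0).
The cross product vanishes, so the three points are collinear.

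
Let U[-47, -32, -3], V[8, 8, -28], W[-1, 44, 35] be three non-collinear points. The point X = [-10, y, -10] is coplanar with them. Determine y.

2

The plane through U, V, W has equation 3420x − 3240y + 2340z = -64080.
Substituting X: (-3240)y + (-57600) = -64080, so y = 2.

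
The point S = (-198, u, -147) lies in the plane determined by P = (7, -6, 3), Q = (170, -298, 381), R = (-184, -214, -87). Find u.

Coplanarity requires PQ · (PR × PS) = 0.
PQ = (163, -292, 378), PR = (-191, -208, -90); the triple product is linear in u with coefficient -57528 and constant term -8399088.
Setting it to zero: u = -146.

-146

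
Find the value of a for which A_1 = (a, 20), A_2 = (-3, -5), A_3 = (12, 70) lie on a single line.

The three points are collinear iff det[A_1A_2; A_1A_3] = 0.
This determinant is linear in a: (-75)a + (150) = 0, so a = 2.

2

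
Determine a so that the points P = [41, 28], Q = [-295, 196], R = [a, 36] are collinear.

25

Collinearity: (R − P) must be parallel to (Q − P) = (-336, 168).
Cross-multiplying the components: (a − 41)·(168) = (8)·(-336).
Solving gives a = 25.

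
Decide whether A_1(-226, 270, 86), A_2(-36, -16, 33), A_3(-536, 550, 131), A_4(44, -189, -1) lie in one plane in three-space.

Yes

A normal to the plane through A_1, A_2, A_3 is n = A_1A_2 × A_1A_3 = (1970, 7880, -35460).
The plane has equation n·P = -1367180. For A_4: n·A_4 = -1367180.
Equal, so A_4 lies in the plane and all four are coplanar.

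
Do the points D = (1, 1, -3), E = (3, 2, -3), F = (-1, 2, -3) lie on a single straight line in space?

No

DE = (2, 1, 0), DF = (-2, 1, 0).
Comparing components 1 and 2: (2)(1) − (1)(-2) = 4 ≠ 0, so DE and DF are not parallel and the points are not collinear.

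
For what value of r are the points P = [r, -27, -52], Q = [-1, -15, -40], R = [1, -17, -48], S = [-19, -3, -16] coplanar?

The points are coplanar iff PQ · (PR × PS) = 0.
Expanding, this is linear in r: (-48)r + (960) = 0.
So r = 20.

20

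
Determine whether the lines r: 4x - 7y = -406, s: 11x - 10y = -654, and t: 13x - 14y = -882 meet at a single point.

Intersecting r and s: solving the 2×2 system gives (x, y) = (-14, 50).
Substitute into t: (13)(-14) + (-14)(50) = -882.
This equals -882, so (-14, 50) lies on all three lines and they are concurrent.

Yes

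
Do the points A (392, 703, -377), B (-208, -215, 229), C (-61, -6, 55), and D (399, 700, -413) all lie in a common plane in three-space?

No

A normal to the plane through A, B, C is n = AB × AC = (33078, -15318, 9546).
The plane has equation n·P = -1400820. For D: n·D = -1466976.
-1466976 ≠ -1400820, so D is off the plane.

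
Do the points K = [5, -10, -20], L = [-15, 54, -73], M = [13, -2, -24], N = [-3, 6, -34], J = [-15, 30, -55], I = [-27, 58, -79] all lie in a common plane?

The plane through K, L, M has normal n = KL × KM = (168, -504, -672) and equation n·P = 19320.
Checking the remaining points: n·N = 19320, n·J = 19320, n·I = 19320.
All equal 19320, so all 6 points lie in one plane.

Yes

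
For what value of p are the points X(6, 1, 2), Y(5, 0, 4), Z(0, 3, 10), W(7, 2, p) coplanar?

Normal to plane XYZ: n = (-12, -4, -8); plane equation n·P = -92.
Requiring n·W = -92: (-8)p + (-92) = -92.
So p = 0.

0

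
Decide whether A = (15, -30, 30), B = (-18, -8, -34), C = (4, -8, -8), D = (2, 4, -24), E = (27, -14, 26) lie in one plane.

Yes

The plane through A, B, C has normal n = AB × AC = (572, -550, -484) and equation n·P = 10560.
Checking the remaining points: n·D = 10560, n·E = 10560.
All equal 10560, so all 5 points lie in one plane.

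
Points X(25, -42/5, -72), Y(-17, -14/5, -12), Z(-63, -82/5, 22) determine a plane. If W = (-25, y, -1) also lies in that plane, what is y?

-2

The plane through X, Y, Z has equation (5032/5)x − 1332y + (4144/5)z = -116624/5.
Substituting W: (-1332)y + (-129944/5) = -116624/5, so y = -2.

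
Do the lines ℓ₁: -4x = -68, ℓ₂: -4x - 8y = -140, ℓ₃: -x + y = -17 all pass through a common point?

Intersecting ℓ₁ and ℓ₂: solving the 2×2 system gives (x, y) = (17, 9).
Substitute into ℓ₃: (-1)(17) + (1)(9) = -8.
But ℓ₃ requires -17 ≠ -8, so the three lines have no common point.

No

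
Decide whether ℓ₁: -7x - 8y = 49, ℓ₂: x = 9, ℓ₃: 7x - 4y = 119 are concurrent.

Yes

Lines aᵢx + bᵢy = cᵢ with pairwise distinct directions are concurrent exactly when det[aᵢ bᵢ cᵢ] = 0.
Here the determinant is 0.
It vanishes, so the lines are concurrent at (9, -14).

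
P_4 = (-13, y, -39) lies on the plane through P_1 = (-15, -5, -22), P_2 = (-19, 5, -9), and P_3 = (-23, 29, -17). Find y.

A normal to the plane is n = P_1P_2 × P_1P_3 = (-392, -84, -56).
P_4 lies in the plane iff n · P_1P_4 = 0.
This gives (-84)y + (-252) = 0, so y = -3.

-3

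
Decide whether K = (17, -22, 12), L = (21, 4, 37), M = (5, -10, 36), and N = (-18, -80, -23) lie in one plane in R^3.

No

A normal to the plane through K, L, M is n = KL × KM = (324, -396, 360).
The plane has equation n·P = 18540. For N: n·N = 17568.
17568 ≠ 18540, so N is off the plane.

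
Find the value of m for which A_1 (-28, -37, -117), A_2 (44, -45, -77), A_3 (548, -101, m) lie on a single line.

Collinearity requires A_1A_2 × A_1A_3 = 0; each component is linear in m.
The x-component gives (-8)m + (1624) = 0, so m = 203.
The remaining components then also vanish.

203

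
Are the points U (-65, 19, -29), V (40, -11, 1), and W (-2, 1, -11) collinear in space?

UV = (105, -30, 30), UW = (63, -18, 18).
Each component of UW is 3/5 times the corresponding component of UV, so UW = 3/5·UV and the points are collinear.

Yes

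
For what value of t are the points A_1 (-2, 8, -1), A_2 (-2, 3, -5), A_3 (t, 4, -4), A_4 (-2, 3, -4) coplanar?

-2

The points are coplanar iff A_1A_2 · (A_1A_3 × A_1A_4) = 0.
Expanding, this is linear in t: (5)t + (10) = 0.
So t = -2.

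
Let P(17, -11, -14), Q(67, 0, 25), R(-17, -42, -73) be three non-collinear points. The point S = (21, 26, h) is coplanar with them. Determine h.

39

The plane through P, Q, R has equation 560x + 1624y − 1176z = 8120.
Substituting S: (-1176)h + (53984) = 8120, so h = 39.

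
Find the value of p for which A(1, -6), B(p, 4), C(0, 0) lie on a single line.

-2/3

The three points are collinear iff det[AB; AC] = 0.
This determinant is linear in p: (6)p + (4) = 0, so p = -2/3.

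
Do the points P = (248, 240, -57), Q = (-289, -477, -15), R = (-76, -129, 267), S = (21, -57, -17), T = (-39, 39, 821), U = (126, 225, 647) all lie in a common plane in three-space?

The plane through P, Q, R has normal n = PQ × PR = (-216810, 160380, -34155) and equation n·X = -13330845.
Checking the remaining points: n·S = -13114035, n·T = -13330845, n·U = -13330845.
Since n·S = -13114035 ≠ -13330845, S is off the plane and the points are not all coplanar.

No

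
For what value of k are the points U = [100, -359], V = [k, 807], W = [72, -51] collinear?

Collinearity: (V − U) must be parallel to (W − U) = (-28, 308).
Cross-multiplying the components: (k − 100)·(308) = (1166)·(-28).
Solving gives k = -6.

-6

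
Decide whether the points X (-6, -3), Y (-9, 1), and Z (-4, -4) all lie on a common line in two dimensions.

XY = (-3, 4), XZ = (2, -1).
det[XY; XZ] = (-3)(-1) − (4)(2) = -5.
The determinant is nonzero, so they are not collinear.

No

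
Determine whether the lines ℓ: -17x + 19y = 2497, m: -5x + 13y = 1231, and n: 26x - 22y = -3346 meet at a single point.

Yes

Lines aᵢx + bᵢy = cᵢ with pairwise distinct directions are concurrent exactly when det[aᵢ bᵢ cᵢ] = 0.
Here the determinant is 0.
It vanishes, so the lines are concurrent at (-72, 67).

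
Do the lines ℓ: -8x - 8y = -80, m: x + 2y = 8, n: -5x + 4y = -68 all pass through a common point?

Yes

Intersecting ℓ and m: solving the 2×2 system gives (x, y) = (12, -2).
Substitute into n: (-5)(12) + (4)(-2) = -68.
This equals -68, so (12, -2) lies on all three lines and they are concurrent.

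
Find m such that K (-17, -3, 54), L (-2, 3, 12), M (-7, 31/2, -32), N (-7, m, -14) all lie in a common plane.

11

The points are coplanar iff KL · (KM × KN) = 0.
Expanding, this is linear in m: (870)m + (-9570) = 0.
So m = 11.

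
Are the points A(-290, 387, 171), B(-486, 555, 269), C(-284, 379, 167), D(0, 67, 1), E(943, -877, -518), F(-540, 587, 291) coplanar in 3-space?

The plane through A, B, C has normal n = AB × AC = (112, -196, 560) and equation n·P = -12572.
Checking the remaining points: n·D = -12572, n·E = -12572, n·F = -12572.
All equal -12572, so all 6 points lie in one plane.

Yes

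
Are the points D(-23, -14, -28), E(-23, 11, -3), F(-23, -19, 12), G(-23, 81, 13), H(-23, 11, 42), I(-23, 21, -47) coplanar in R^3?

The plane through D, E, F has normal n = DE × DF = (1125, 0, 0) and equation n·P = -25875.
Checking the remaining points: n·G = -25875, n·H = -25875, n·I = -25875.
All equal -25875, so all 6 points lie in one plane.

Yes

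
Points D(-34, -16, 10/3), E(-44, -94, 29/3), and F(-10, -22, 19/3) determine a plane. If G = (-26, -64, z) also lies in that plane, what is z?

The plane through D, E, F has equation −196x + 182y + 1932z = 10192.
Substituting G: (1932)z + (-6552) = 10192, so z = 26/3.

26/3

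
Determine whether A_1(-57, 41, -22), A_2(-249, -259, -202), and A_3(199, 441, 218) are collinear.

A_1A_2 = (-192, -300, -180), A_1A_3 = (256, 400, 240).
A_1A_2 × A_1A_3 = (0, 0, 0).
The cross product vanishes, so the three points are collinear.

Yes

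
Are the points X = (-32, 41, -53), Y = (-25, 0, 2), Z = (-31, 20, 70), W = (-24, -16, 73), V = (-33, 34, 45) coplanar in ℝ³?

The plane through X, Y, Z has normal n = XY × XZ = (-3888, -806, -106) and equation n·P = 96988.
Checking the remaining points: n·W = 98470, n·V = 96130.
Since n·W = 98470 ≠ 96988, W is off the plane and the points are not all coplanar.

No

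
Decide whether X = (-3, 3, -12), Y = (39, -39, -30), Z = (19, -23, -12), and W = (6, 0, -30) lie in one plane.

Yes

A normal to the plane through X, Y, Z is n = XY × XZ = (-468, -396, -168).
The plane has equation n·P = 2232. For W: n·W = 2232.
Equal, so W lies in the plane and all four are coplanar.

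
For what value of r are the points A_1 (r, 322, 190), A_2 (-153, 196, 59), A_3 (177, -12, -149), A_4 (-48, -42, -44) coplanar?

-363

Coplanarity ⇔ det[A_1A_2; A_1A_3; A_1A_4] = 0.
Expanding, this is linear in r: (28080)r + (10193040) = 0.
So r = -363.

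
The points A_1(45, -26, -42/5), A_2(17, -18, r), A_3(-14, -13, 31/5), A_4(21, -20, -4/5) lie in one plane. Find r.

14/5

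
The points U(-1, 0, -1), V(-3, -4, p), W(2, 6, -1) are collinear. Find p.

Collinearity requires UV × UW = 0; each component is linear in p.
The x-component gives (-6)p + (-6) = 0, so p = -1.
The remaining components then also vanish.

-1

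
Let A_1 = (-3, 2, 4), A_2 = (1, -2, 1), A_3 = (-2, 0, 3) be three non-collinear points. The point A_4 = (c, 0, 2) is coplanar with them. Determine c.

0

The plane through A_1, A_2, A_3 has equation −2x + 1y − 4z = -8.
Substituting A_4: (-2)c + (-8) = -8, so c = 0.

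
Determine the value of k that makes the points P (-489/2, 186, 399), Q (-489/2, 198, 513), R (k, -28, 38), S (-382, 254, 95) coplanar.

-5/2

Normal to plane PQS: n = (-11400, -15675, 1650); plane equation n·X = 530100.
Requiring n·R = 530100: (-11400)k + (501600) = 530100.
So k = -5/2.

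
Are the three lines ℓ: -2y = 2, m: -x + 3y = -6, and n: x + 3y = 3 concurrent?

No

Intersecting ℓ and m: solving the 2×2 system gives (x, y) = (3, -1).
Substitute into n: (1)(3) + (3)(-1) = 0.
But n requires 3 ≠ 0, so the three lines have no common point.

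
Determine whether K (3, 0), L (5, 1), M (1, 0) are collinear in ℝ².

KL = (2, 1), KM = (-2, 0).
Twice the signed area of △KLM is (2)(0) − (1)(-2) = 2.
The area is nonzero, so the three points are not collinear.

No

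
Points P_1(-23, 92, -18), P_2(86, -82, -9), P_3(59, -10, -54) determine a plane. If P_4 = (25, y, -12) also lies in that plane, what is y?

Coplanarity requires P_1P_2 · (P_1P_3 × P_1P_4) = 0.
P_1P_2 = (109, -174, 9), P_1P_3 = (82, -102, -36); the triple product is linear in y with coefficient 4662 and constant term -65268.
Setting it to zero: y = 14.

14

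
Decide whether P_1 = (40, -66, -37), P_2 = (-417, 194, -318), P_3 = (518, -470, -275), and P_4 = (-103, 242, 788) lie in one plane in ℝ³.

With P_1 as base: P_1P_2 = (-457, 260, -281), P_1P_3 = (478, -404, -238), P_1P_4 = (-143, 308, 825).
P_1P_3 × P_1P_4 = (-259996, -360316, 89452).
P_1P_2 · (P_1P_3 × P_1P_4) = 0.
The scalar triple product vanishes, so the four points are coplanar.

Yes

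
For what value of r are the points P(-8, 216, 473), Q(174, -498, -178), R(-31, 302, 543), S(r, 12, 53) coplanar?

Normal to plane PQR: n = (6006, 2233, -770); plane equation n·X = 70070.
Requiring n·S = 70070: (6006)r + (-14014) = 70070.
So r = 14.

14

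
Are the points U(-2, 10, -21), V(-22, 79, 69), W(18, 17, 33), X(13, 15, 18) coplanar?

No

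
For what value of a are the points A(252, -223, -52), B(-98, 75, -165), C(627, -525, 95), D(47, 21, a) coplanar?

Normal to plane ABC: n = (9680, 9075, -6050); plane equation n·P = 730235.
Requiring n·D = 730235: (-6050)a + (645535) = 730235.
So a = -14.

-14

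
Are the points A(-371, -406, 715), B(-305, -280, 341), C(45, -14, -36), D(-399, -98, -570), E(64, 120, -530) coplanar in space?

The plane through A, B, C has normal n = AB × AC = (51982, -106018, -26544) and equation n·P = 4779026.
Checking the remaining points: n·D = 4779026, n·E = 4673008.
Since n·E = 4673008 ≠ 4779026, E is off the plane and the points are not all coplanar.

No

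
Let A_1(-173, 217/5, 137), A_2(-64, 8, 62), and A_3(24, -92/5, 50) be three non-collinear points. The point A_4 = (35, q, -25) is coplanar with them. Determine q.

-25

Coplanarity requires A_1A_2 · (A_1A_3 × A_1A_4) = 0.
A_1A_2 = (109, -177/5, -75), A_1A_3 = (197, -309/5, -87); the triple product is linear in q with coefficient -5292 and constant term -132300.
Setting it to zero: q = -25.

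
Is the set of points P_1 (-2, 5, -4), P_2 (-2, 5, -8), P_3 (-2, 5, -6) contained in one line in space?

P_1P_2 = (0, 0, -4), P_1P_3 = (0, 0, -2).
P_1P_2 × P_1P_3 = (0, 0, 0).
The cross product vanishes, so the three points are collinear.

Yes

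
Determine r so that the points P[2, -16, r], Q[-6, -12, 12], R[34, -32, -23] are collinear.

5

Collinearity requires PQ × PR = 0; each component is linear in r.
The x-component gives (-20)r + (100) = 0, so r = 5.
The remaining components then also vanish.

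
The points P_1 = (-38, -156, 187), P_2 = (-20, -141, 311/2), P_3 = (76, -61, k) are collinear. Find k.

Collinearity requires P_1P_2 × P_1P_3 = 0; each component is linear in k.
The x-component gives (15)k + (375/2) = 0, so k = -25/2.
The remaining components then also vanish.

-25/2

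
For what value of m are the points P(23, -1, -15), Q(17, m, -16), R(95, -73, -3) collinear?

Collinearity requires PQ × PR = 0; each component is linear in m.
The x-component gives (12)m + (-60) = 0, so m = 5.
The remaining components then also vanish.

5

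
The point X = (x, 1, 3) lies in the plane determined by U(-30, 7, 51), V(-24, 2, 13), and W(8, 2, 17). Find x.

-42

Coplanarity requires UV · (UW × UX) = 0.
UV = (6, -5, -38), UW = (38, -5, -34); the triple product is linear in x with coefficient -20 and constant term -840.
Setting it to zero: x = -42.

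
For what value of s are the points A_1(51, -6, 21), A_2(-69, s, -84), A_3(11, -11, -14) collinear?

Direction A_1A_3 = (-40, -5, -35). From the x-coordinate of A_2, the parameter along the line is τ = (-69 − 51)/(-40) = 3.
Then s = (-6) + 3·(-5) = -21.

-21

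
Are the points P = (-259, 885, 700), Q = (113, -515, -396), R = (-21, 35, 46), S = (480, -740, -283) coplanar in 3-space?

The four points are coplanar iff the 3×3 determinant with rows PQ, PR, PS is zero.
Rows: (372, -1400, -1096), (238, -850, -654), (739, -1625, -983).
Expanding along the first row: (372)(-227200) − (-1400)(249352) + (-1096)(241400) = 0.
Zero determinant ⇒ coplanar.

Yes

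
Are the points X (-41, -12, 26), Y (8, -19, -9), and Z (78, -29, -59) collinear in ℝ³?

Yes

XY = (49, -7, -35), XZ = (119, -17, -85).
Each component of XZ is 17/7 times the corresponding component of XY, so XZ = 17/7·XY and the points are collinear.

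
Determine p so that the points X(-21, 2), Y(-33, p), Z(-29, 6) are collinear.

8

Collinearity: (Y − X) must be parallel to (Z − X) = (-8, 4).
Cross-multiplying the components: (p − 2)·(-8) = (-12)·(4).
Solving gives p = 8.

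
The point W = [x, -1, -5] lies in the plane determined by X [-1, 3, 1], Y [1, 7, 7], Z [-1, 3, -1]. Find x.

-3

A normal to the plane is n = XY × XZ = (-8, 4, 0).
W lies in the plane iff n · XW = 0.
This gives (-8)x + (-24) = 0, so x = -3.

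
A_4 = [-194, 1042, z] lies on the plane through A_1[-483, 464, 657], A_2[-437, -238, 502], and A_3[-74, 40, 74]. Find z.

365

Coplanarity requires A_1A_2 · (A_1A_3 × A_1A_4) = 0.
A_1A_2 = (46, -702, -155), A_1A_3 = (409, -424, -583); the triple product is linear in z with coefficient 267614 and constant term -97679110.
Setting it to zero: z = 365.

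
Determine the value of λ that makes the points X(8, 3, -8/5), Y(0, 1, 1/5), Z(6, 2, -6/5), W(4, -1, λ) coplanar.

-1

Normal to plane XYZ: n = (1, -2/5, 4); plane equation n·P = 2/5.
Requiring n·W = 2/5: (4)λ + (22/5) = 2/5.
So λ = -1.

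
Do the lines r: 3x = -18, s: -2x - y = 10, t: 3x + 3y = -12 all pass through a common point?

Lines aᵢx + bᵢy = cᵢ with pairwise distinct directions are concurrent exactly when det[aᵢ bᵢ cᵢ] = 0.
Here the determinant is 0.
It vanishes, so the lines are concurrent at (-6, 2).

Yes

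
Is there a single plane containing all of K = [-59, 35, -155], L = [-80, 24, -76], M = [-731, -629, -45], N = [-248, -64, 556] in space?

Yes

The four points are coplanar iff the 3×3 determinant with rows KL, KM, KN is zero.
Rows: (-21, -11, 79), (-672, -664, 110), (-189, -99, 711).
Expanding along the first row: (-21)(-461214) − (-11)(-457002) + (79)(-58968) = 0.
Zero determinant ⇒ coplanar.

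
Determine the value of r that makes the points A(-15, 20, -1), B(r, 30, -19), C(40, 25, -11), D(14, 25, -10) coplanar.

The points are coplanar iff AB · (AC × AD) = 0.
Expanding, this is linear in r: (5)r + (-215) = 0.
So r = 43.

43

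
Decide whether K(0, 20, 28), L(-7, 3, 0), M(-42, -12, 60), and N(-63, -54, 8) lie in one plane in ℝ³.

No

With K as base: KL = (-7, -17, -28), KM = (-42, -32, 32), KN = (-63, -74, -20).
KM × KN = (3008, -2856, 1092).
KL · (KM × KN) = -3080.
Since -3080 ≠ 0, the four points are not coplanar.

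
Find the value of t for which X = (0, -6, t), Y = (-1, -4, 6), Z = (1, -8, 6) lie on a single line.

Collinearity requires XY × XZ = 0; each component is linear in t.
The x-component gives (-4)t + (24) = 0, so t = 6.
The remaining components then also vanish.

6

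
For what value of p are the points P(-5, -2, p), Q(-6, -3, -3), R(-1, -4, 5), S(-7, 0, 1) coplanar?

Coplanarity ⇔ det[PQ; PR; PS] = 0.
Expanding, this is linear in p: (-14)p + (14) = 0.
So p = 1.

1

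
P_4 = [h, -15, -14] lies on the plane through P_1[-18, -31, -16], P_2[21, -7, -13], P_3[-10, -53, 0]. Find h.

The plane through P_1, P_2, P_3 has equation 450x − 600y − 1050z = 27300.
Substituting P_4: (450)h + (23700) = 27300, so h = 8.

8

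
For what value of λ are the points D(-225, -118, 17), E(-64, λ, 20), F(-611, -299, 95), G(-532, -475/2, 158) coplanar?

-63/2

Normal to plane DFG: n = (-16200, 30480, -9440); plane equation n·P = -112120.
Requiring n·E = -112120: (30480)λ + (848000) = -112120.
So λ = -63/2.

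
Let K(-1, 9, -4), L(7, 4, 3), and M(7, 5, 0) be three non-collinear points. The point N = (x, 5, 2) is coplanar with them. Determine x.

Coplanarity requires KL · (KM × KN) = 0.
KL = (8, -5, 7), KM = (8, -4, 4); the triple product is linear in x with coefficient 8 and constant term -40.
Setting it to zero: x = 5.

5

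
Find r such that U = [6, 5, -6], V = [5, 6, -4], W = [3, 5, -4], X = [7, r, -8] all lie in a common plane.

Normal to plane UVW: n = (2, -4, 3); plane equation n·P = -26.
Requiring n·X = -26: (-4)r + (-10) = -26.
So r = 4.

4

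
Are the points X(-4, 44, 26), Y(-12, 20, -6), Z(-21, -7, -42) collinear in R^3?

Yes

XY = (-8, -24, -32), XZ = (-17, -51, -68).
Each component of XZ is 17/8 times the corresponding component of XY, so XZ = 17/8·XY and the points are collinear.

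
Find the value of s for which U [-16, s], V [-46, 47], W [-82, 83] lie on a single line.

17

The three points are collinear iff det[UV; UW] = 0.
This determinant is linear in s: (-36)s + (612) = 0, so s = 17.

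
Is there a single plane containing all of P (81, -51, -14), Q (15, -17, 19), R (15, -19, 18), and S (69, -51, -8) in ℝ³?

No

A normal to the plane through P, Q, R is n = PQ × PR = (32, -66, 132).
The plane has equation n·X = 4110. For S: n·S = 4518.
4518 ≠ 4110, so S is off the plane.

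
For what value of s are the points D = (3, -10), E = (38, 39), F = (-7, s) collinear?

The three points are collinear iff det[DE; DF] = 0.
This determinant is linear in s: (35)s + (840) = 0, so s = -24.

-24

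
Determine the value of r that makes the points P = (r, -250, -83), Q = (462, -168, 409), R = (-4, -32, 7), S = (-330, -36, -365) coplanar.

93

The points are coplanar iff PQ · (PR × PS) = 0.
Expanding, this is linear in r: (52200)r + (-4854600) = 0.
So r = 93.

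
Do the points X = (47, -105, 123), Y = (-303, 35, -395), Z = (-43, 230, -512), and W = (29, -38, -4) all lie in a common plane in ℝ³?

Yes

A normal to the plane through X, Y, Z is n = XY × XZ = (84630, -175630, -104650).
The plane has equation n·P = 9546810. For W: n·W = 9546810.
Equal, so W lies in the plane and all four are coplanar.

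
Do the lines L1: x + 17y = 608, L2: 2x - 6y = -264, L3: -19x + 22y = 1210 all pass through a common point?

Intersecting L1 and L2: solving the 2×2 system gives (x, y) = (-21, 37).
Substitute into L3: (-19)(-21) + (22)(37) = 1213.
But L3 requires 1210 ≠ 1213, so the three lines have no common point.

No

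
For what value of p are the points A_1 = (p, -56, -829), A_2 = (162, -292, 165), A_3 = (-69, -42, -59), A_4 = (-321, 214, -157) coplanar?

36

Coplanarity ⇔ det[A_1A_2; A_1A_3; A_1A_4] = 0.
Expanding, this is linear in p: (-32844)p + (1182384) = 0.
So p = 36.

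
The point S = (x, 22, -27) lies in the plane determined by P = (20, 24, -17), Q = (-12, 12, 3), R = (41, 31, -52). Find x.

16

The plane through P, Q, R has equation 280x − 700y + 28z = -11676.
Substituting S: (280)x + (-16156) = -11676, so x = 16.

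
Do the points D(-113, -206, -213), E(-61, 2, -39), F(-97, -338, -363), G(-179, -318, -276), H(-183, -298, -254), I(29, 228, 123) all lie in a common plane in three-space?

The plane through D, E, F has normal n = DE × DF = (-8232, 10584, -10192) and equation n·P = 920808.
Checking the remaining points: n·G = 920808, n·H = 941192, n·I = 920808.
Since n·H = 941192 ≠ 920808, H is off the plane and the points are not all coplanar.

No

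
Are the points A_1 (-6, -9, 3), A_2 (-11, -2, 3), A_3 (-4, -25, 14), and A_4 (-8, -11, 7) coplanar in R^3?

A normal to the plane through A_1, A_2, A_3 is n = A_1A_2 × A_1A_3 = (77, 55, 66).
The plane has equation n·P = -759. For A_4: n·A_4 = -759.
Equal, so A_4 lies in the plane and all four are coplanar.

Yes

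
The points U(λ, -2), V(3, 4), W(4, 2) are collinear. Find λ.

6

The three points are collinear iff det[UV; UW] = 0.
This determinant is linear in λ: (2)λ + (-12) = 0, so λ = 6.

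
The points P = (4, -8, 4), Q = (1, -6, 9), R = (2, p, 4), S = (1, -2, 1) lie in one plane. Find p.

-5

The points are coplanar iff PQ · (PR × PS) = 0.
Expanding, this is linear in p: (24)p + (120) = 0.
So p = -5.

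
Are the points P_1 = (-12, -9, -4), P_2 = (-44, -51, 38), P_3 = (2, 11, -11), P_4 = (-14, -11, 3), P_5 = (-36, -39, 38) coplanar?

The plane through P_1, P_2, P_3 has normal n = P_1P_2 × P_1P_3 = (-546, 364, -52) and equation n·P = 3484.
Checking the remaining points: n·P_4 = 3484, n·P_5 = 3484.
All equal 3484, so all 5 points lie in one plane.

Yes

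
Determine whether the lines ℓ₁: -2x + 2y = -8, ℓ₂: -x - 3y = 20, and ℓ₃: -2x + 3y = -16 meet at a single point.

Intersecting ℓ₁ and ℓ₂: solving the 2×2 system gives (x, y) = (-2, -6).
Substitute into ℓ₃: (-2)(-2) + (3)(-6) = -14.
But ℓ₃ requires -16 ≠ -14, so the three lines have no common point.

No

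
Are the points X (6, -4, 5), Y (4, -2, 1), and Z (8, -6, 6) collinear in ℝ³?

XY = (-2, 2, -4), XZ = (2, -2, 1).
Comparing components 2 and 3: (2)(1) − (-4)(-2) = -6 ≠ 0, so XY and XZ are not parallel and the points are not collinear.

No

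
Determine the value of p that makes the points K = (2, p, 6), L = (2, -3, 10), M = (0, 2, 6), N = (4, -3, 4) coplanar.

-1

The points are coplanar iff KL · (KM × KN) = 0.
Expanding, this is linear in p: (20)p + (20) = 0.
So p = -1.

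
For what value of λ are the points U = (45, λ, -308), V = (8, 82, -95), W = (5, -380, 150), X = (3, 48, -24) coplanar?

Coplanarity ⇔ det[UV; UW; UX] = 0.
Expanding, this is linear in λ: (1012)λ + (352176) = 0.
So λ = -348.

-348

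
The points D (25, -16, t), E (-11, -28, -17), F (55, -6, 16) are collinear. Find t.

Direction EF = (66, 22, 33). From the x-coordinate of D, the parameter along the line is τ = (25 − (-11))/66 = 6/11.
Then t = (-17) + 6/11·(33) = 1.

1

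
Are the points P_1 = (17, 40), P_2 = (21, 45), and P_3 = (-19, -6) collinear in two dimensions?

P_1P_2 = (4, 5), P_1P_3 = (-36, -46).
Twice the signed area of △P_1P_2P_3 is (4)(-46) − (5)(-36) = -4.
The area is nonzero, so the three points are not collinear.

No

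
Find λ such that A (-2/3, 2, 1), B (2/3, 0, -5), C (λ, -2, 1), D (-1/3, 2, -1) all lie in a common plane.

0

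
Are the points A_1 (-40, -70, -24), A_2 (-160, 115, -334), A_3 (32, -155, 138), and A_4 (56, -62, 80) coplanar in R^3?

Yes

With A_1 as base: A_1A_2 = (-120, 185, -310), A_1A_3 = (72, -85, 162), A_1A_4 = (96, 8, 104).
A_1A_3 × A_1A_4 = (-10136, 8064, 8736).
A_1A_2 · (A_1A_3 × A_1A_4) = 0.
The scalar triple product vanishes, so the four points are coplanar.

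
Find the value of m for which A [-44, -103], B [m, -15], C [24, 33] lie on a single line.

The three points are collinear iff det[AB; AC] = 0.
This determinant is linear in m: (136)m + (0) = 0, so m = 0.

0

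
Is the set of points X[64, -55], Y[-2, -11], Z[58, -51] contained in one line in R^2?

Yes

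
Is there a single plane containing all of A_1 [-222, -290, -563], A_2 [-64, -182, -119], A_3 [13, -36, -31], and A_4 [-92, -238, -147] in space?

Yes

A normal to the plane through A_1, A_2, A_3 is n = A_1A_2 × A_1A_3 = (-55320, 20284, 14752).
The plane has equation n·P = -1906696. For A_4: n·A_4 = -1906696.
Equal, so A_4 lies in the plane and all four are coplanar.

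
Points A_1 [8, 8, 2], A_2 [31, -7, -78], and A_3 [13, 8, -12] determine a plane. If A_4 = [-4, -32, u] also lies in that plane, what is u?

Coplanarity requires A_1A_2 · (A_1A_3 × A_1A_4) = 0.
A_1A_2 = (23, -15, -80), A_1A_3 = (5, 0, -14); the triple product is linear in u with coefficient 75 and constant term 450.
Setting it to zero: u = -6.

-6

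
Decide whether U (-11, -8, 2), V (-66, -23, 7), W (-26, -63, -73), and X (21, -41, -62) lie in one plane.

The four points are coplanar iff the 3×3 determinant with rows UV, UW, UX is zero.
Rows: (-55, -15, 5), (-15, -55, -75), (32, -33, -64).
Expanding along the first row: (-55)(1045) − (-15)(3360) + (5)(2255) = 4200.
Nonzero ⇒ not coplanar.

No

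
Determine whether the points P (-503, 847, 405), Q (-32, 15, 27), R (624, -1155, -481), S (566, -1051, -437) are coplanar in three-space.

Yes

A normal to the plane through P, Q, R is n = PQ × PR = (-19604, -8700, -5278).
The plane has equation n·X = 354322. For S: n·S = 354322.
Equal, so S lies in the plane and all four are coplanar.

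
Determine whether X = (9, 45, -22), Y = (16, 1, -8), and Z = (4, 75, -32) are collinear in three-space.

No

XY = (7, -44, 14), XZ = (-5, 30, -10).
Comparing components 2 and 3: (-44)(-10) − (14)(30) = 20 ≠ 0, so XY and XZ are not parallel and the points are not collinear.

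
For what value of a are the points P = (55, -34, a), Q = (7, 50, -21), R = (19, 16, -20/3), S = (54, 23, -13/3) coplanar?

17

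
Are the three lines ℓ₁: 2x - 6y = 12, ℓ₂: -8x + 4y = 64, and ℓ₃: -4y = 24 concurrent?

No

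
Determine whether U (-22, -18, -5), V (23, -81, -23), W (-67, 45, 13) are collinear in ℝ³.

UV = (45, -63, -18), UW = (-45, 63, 18).
Each component of UW is -1 times the corresponding component of UV, so UW = -1·UV and the points are collinear.

Yes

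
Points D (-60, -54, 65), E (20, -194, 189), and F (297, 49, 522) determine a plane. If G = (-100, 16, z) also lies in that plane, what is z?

Coplanarity requires DE · (DF × DG) = 0.
DE = (80, -140, 124), DF = (357, 103, 457); the triple product is linear in z with coefficient 58220 and constant term -174660.
Setting it to zero: z = 3.

3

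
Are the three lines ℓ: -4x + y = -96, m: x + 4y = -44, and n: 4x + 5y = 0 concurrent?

Intersecting ℓ and m: solving the 2×2 system gives (x, y) = (20, -16).
Substitute into n: (4)(20) + (5)(-16) = 0.
This equals 0, so (20, -16) lies on all three lines and they are concurrent.

Yes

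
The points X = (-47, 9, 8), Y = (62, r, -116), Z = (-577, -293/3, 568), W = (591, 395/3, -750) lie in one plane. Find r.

91/3

Normal to plane XZW: n = (12160, -44460, 3040); plane equation n·P = -947340.
Requiring n·Y = -947340: (-44460)r + (401280) = -947340.
So r = 91/3.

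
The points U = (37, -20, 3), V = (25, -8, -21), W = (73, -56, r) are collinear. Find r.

Collinearity requires UV × UW = 0; each component is linear in r.
The x-component gives (12)r + (-900) = 0, so r = 75.
The remaining components then also vanish.

75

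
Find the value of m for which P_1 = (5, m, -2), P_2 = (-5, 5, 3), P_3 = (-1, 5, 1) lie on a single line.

Collinearity requires P_1P_2 × P_1P_3 = 0; each component is linear in m.
The x-component gives (2)m + (-10) = 0, so m = 5.
The remaining components then also vanish.

5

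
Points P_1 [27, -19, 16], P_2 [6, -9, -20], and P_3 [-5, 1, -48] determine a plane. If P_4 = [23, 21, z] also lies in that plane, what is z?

-64

A normal to the plane is n = P_1P_2 × P_1P_3 = (80, -192, -100).
P_4 lies in the plane iff n · P_1P_4 = 0.
This gives (-100)z + (-6400) = 0, so z = -64.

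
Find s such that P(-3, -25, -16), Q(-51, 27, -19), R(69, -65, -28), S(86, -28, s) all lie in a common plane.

-51

The points are coplanar iff PQ · (PR × PS) = 0.
Expanding, this is linear in s: (-1824)s + (-93024) = 0.
So s = -51.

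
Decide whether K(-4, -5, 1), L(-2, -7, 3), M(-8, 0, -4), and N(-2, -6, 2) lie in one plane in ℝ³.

Yes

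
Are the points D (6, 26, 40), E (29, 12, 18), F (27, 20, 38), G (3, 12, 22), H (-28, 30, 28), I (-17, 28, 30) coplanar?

The plane through D, E, F has normal n = DE × DF = (-104, -416, 156) and equation n·P = -5200.
Checking the remaining points: n·G = -1872, n·H = -5200, n·I = -5200.
Since n·G = -1872 ≠ -5200, G is off the plane and the points are not all coplanar.

No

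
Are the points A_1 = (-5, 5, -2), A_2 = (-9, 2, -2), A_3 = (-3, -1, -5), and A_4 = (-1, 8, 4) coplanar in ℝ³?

A normal to the plane through A_1, A_2, A_3 is n = A_1A_2 × A_1A_3 = (9, -12, 30).
The plane has equation n·P = -165. For A_4: n·A_4 = 15.
15 ≠ -165, so A_4 is off the plane.

No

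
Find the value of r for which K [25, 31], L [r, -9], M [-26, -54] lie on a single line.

1

The three points are collinear iff det[KL; KM] = 0.
This determinant is linear in r: (-85)r + (85) = 0, so r = 1.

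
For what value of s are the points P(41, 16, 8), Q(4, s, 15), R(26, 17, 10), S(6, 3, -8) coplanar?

The points are coplanar iff PQ · (PR × PS) = 0.
Expanding, this is linear in s: (-310)s + (6200) = 0.
So s = 20.

20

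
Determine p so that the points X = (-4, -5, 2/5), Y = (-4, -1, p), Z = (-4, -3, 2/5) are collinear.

Collinearity requires XY × XZ = 0; each component is linear in p.
The x-component gives (-2)p + (4/5) = 0, so p = 2/5.
The remaining components then also vanish.

2/5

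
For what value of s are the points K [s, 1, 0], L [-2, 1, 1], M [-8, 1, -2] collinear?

Collinearity requires KL × KM = 0; each component is linear in s.
The y-component gives (-3)s + (-12) = 0, so s = -4.
The remaining components then also vanish.

-4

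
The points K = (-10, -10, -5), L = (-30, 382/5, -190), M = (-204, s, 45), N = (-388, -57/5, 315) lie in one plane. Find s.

191/5

Coplanarity ⇔ det[KL; KM; KN] = 0.
Expanding, this is linear in s: (-76330)s + (2915806) = 0.
So s = 191/5.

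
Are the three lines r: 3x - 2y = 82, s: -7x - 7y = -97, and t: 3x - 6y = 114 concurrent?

No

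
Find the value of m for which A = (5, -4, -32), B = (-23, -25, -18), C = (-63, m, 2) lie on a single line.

-55

Direction AB = (-28, -21, 14). From the x-coordinate of C, the parameter along the line is τ = (-63 − 5)/(-28) = 17/7.
Then m = (-4) + 17/7·(-21) = -55.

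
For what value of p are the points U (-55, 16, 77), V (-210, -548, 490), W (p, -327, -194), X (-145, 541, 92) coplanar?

157

The points are coplanar iff UV · (UW × UX) = 0.
Expanding, this is linear in p: (225285)p + (-35369745) = 0.
So p = 157.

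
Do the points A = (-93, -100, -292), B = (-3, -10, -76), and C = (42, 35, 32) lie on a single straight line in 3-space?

Yes

AB = (90, 90, 216), AC = (135, 135, 324).
AB × AC = (0, 0, 0).
The cross product vanishes, so the three points are collinear.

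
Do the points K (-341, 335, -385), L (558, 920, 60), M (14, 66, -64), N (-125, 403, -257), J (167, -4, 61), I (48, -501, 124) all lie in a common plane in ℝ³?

Yes

The plane through K, L, M has normal n = KL × KM = (307490, -130604, -449506) and equation n·P = 24453380.
Checking the remaining points: n·N = 24453380, n·J = 24453380, n·I = 24453380.
All equal 24453380, so all 6 points lie in one plane.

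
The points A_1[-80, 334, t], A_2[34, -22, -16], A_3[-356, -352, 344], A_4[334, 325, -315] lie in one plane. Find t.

-18

Coplanarity ⇔ det[A_1A_2; A_1A_3; A_1A_4] = 0.
Expanding, this is linear in t: (36330)t + (653940) = 0.
So t = -18.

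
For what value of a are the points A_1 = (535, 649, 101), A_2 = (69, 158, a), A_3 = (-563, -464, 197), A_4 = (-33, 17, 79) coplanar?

118

The points are coplanar iff A_1A_2 · (A_1A_3 × A_1A_4) = 0.
Expanding, this is linear in a: (61752)a + (-7286736) = 0.
So a = 118.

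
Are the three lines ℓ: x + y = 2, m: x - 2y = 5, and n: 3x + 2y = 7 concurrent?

Intersecting ℓ and m: solving the 2×2 system gives (x, y) = (3, -1).
Substitute into n: (3)(3) + (2)(-1) = 7.
This equals 7, so (3, -1) lies on all three lines and they are concurrent.

Yes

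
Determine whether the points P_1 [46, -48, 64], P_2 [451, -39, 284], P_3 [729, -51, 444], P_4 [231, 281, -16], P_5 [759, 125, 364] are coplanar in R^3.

No

The plane through P_1, P_2, P_3 has normal n = P_1P_2 × P_1P_3 = (4080, -3640, -7362) and equation n·P = -108768.
Checking the remaining points: n·P_4 = 37432, n·P_5 = -38048.
Since n·P_4 = 37432 ≠ -108768, P_4 is off the plane and the points are not all coplanar.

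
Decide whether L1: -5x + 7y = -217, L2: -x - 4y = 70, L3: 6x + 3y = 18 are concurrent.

No

The three lines meet at one point iff the augmented coefficient matrix [aᵢ bᵢ cᵢ] has rank < 3, i.e. its determinant vanishes.
Here the determinant is -81.
Nonzero, so no common point exists.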